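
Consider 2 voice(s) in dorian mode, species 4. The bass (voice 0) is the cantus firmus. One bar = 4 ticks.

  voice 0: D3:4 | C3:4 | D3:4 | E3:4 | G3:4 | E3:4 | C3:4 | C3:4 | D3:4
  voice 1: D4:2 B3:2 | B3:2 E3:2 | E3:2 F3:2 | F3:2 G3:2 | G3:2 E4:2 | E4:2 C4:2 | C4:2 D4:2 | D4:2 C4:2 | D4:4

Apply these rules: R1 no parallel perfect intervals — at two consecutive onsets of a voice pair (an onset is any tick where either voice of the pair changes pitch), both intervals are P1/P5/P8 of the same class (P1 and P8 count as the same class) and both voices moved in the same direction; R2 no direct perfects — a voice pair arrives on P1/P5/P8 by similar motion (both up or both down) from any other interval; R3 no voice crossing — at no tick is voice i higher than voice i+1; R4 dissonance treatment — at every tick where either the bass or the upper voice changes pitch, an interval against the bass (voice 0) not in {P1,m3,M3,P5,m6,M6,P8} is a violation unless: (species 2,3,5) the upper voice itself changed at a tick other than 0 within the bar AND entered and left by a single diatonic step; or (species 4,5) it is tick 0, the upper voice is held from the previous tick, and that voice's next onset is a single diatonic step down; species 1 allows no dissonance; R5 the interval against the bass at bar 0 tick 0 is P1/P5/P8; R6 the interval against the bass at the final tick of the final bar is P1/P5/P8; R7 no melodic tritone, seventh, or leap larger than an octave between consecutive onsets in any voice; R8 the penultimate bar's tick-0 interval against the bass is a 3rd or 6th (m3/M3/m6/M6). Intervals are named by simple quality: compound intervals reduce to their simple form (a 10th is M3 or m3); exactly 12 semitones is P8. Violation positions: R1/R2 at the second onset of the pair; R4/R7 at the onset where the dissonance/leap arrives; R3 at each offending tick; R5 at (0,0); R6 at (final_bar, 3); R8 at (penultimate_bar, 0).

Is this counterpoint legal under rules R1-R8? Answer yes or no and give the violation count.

bar 0: v0=D3 v1=D4 (P8)
bar 1: v0=C3 v1=B3 (M7)
bar 2: v0=D3 v1=E3 (M2)
bar 3: v0=E3 v1=F3 (m2)
bar 4: v0=G3 v1=G3 (P1)
bar 5: v0=E3 v1=E4 (P8)
bar 6: v0=C3 v1=C4 (P8)
bar 7: v0=C3 v1=D4 (M2)
bar 8: v0=D3 v1=D4 (P8)
  R4 @ bar1.0: C3/B3 M7 untreated
  R4 @ bar2.0: D3/E3 M2 untreated
  R4 @ bar3.0: E3/F3 m2 untreated
  R4 @ bar6.2: C3/D4 M2 untreated
  R8 @ bar7.0: penult M2 not 3rd/6th
  R1 @ bar8.0: C3/C4 P8 -> D3/D4 P8 similar

No (6 violations)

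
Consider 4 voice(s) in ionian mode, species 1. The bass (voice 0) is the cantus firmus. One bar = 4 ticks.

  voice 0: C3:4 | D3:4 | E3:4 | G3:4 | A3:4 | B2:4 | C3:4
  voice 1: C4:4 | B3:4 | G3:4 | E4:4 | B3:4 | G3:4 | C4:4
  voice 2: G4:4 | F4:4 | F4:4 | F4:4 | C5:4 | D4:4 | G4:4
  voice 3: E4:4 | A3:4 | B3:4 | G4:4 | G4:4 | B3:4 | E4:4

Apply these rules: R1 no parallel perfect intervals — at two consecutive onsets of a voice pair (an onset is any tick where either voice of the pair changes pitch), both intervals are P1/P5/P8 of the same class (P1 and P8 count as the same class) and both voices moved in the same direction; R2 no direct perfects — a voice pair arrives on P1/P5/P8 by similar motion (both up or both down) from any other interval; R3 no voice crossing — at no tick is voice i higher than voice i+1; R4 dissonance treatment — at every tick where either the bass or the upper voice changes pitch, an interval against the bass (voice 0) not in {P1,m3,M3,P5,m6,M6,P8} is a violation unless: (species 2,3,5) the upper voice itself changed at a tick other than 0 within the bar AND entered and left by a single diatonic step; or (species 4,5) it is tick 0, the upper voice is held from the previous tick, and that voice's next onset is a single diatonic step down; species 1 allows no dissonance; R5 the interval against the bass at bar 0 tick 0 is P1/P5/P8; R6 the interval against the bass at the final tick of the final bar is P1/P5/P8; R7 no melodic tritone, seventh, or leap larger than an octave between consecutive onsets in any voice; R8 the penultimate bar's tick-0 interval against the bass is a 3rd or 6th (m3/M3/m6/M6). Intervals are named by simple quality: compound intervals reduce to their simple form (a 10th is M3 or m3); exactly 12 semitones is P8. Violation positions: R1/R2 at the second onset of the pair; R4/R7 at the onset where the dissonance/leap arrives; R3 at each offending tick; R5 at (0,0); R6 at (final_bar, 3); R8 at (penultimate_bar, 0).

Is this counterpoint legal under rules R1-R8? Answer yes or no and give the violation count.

bar 0: v0=C3 v1=C4 v2=G4 v3=E4 (M3)
bar 1: v0=D3 v1=B3 v2=F4 v3=A3 (P5)
bar 2: v0=E3 v1=G3 v2=F4 v3=B3 (P5)
bar 3: v0=G3 v1=E4 v2=F4 v3=G4 (P8)
bar 4: v0=A3 v1=B3 v2=C5 v3=G4 (m7)
bar 5: v0=B2 v1=G3 v2=D4 v3=B3 (P8)
bar 6: v0=C3 v1=C4 v2=G4 v3=E4 (M3)
  R3 @ bar0.0: G4 above E4
  R5 @ bar0.0: opens on M3
  R3 @ bar0.1: G4 above E4
  R3 @ bar0.2: G4 above E4
  R3 @ bar0.3: G4 above E4
  R3 @ bar1.0: F4 above A3
  R3 @ bar1.1: F4 above A3
  R3 @ bar1.2: F4 above A3
  R3 @ bar1.3: F4 above A3
  R1 @ bar2.0: D3/A3 P5 -> E3/B3 P5 similar
  R3 @ bar2.0: F4 above B3
  R4 @ bar2.0: E3/F4 m2 untreated
  R3 @ bar2.1: F4 above B3
  R3 @ bar2.2: F4 above B3
  R3 @ bar2.3: F4 above B3
  R2 @ bar3.0: E3/B3 P5 -> G3/G4 P8 similar
  R4 @ bar3.0: G3/F4 m7 untreated
  R3 @ bar4.0: C5 above G4
  R4 @ bar4.0: A3/B3 M2 untreated
  R4 @ bar4.0: A3/G4 m7 untreated
  R3 @ bar4.1: C5 above G4
  R3 @ bar4.2: C5 above G4
  R3 @ bar4.3: C5 above G4
  R2 @ bar5.0: A3/G4 m7 -> B2/B3 P8 similar
  R2 @ bar5.0: B3/C5 m2 -> G3/D4 P5 similar
  R3 @ bar5.0: D4 above B3
  R7 @ bar5.0: A3->B2 leap 10st
  R7 @ bar5.0: C5->D4 leap 10st
  R8 @ bar5.0: penult P8 not 3rd/6th
  R3 @ bar5.1: D4 above B3
  R3 @ bar5.2: D4 above B3
  R3 @ bar5.3: D4 above B3
  R1 @ bar6.0: G3/D4 P5 -> C4/G4 P5 similar
  R2 @ bar6.0: B2/G3 m6 -> C3/C4 P8 similar
  R2 @ bar6.0: B2/D4 m3 -> C3/G4 P5 similar
  R3 @ bar6.0: G4 above E4
  R3 @ bar6.1: G4 above E4
  R3 @ bar6.2: G4 above E4
  R3 @ bar6.3: G4 above E4
  R6 @ bar6.3: closes on M3

No (40 violations)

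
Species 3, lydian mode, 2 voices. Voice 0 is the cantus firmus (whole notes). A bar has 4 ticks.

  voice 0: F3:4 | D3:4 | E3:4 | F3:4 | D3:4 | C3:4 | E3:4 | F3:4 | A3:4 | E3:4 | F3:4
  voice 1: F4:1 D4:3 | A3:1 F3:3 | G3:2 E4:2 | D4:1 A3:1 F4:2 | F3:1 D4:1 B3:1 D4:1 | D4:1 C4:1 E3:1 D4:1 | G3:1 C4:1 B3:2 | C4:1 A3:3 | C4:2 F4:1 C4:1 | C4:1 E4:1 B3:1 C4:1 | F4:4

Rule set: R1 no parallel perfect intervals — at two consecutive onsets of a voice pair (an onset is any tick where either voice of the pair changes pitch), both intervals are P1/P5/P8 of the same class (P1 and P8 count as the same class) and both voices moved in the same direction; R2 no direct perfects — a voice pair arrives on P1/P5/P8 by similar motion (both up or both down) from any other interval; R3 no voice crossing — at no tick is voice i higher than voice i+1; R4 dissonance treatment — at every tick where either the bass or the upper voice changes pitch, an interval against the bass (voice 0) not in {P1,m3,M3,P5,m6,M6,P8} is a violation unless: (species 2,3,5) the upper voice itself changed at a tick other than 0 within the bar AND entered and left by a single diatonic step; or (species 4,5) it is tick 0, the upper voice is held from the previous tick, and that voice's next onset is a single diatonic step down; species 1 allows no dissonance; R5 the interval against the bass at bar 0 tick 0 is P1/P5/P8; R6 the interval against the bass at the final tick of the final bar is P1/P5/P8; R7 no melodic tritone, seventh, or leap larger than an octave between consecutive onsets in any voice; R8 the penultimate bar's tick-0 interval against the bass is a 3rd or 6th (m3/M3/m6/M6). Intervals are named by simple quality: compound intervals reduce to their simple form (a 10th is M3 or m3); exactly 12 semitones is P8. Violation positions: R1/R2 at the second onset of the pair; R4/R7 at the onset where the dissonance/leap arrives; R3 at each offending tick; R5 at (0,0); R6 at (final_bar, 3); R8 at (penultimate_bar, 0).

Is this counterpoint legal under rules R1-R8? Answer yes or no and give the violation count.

No (6 violations)

bar 0: v0=F3 v1=F4 (P8)
bar 1: v0=D3 v1=A3 (P5)
bar 2: v0=E3 v1=G3 (m3)
bar 3: v0=F3 v1=D4 (M6)
bar 4: v0=D3 v1=F3 (m3)
bar 5: v0=C3 v1=D4 (M2)
bar 6: v0=E3 v1=G3 (m3)
bar 7: v0=F3 v1=C4 (P5)
bar 8: v0=A3 v1=C4 (m3)
bar 9: v0=E3 v1=C4 (m6)
bar 10: v0=F3 v1=F4 (P8)
  R2 @ bar1.0: F3/D4 M6 -> D3/A3 P5 similar
  R4 @ bar5.0: C3/D4 M2 untreated
  R4 @ bar5.3: C3/D4 M2 untreated
  R7 @ bar5.3: E3->D4 leap 10st
  R1 @ bar7.0: E3/B3 P5 -> F3/C4 P5 similar
  R2 @ bar10.0: E3/C4 m6 -> F3/F4 P8 similar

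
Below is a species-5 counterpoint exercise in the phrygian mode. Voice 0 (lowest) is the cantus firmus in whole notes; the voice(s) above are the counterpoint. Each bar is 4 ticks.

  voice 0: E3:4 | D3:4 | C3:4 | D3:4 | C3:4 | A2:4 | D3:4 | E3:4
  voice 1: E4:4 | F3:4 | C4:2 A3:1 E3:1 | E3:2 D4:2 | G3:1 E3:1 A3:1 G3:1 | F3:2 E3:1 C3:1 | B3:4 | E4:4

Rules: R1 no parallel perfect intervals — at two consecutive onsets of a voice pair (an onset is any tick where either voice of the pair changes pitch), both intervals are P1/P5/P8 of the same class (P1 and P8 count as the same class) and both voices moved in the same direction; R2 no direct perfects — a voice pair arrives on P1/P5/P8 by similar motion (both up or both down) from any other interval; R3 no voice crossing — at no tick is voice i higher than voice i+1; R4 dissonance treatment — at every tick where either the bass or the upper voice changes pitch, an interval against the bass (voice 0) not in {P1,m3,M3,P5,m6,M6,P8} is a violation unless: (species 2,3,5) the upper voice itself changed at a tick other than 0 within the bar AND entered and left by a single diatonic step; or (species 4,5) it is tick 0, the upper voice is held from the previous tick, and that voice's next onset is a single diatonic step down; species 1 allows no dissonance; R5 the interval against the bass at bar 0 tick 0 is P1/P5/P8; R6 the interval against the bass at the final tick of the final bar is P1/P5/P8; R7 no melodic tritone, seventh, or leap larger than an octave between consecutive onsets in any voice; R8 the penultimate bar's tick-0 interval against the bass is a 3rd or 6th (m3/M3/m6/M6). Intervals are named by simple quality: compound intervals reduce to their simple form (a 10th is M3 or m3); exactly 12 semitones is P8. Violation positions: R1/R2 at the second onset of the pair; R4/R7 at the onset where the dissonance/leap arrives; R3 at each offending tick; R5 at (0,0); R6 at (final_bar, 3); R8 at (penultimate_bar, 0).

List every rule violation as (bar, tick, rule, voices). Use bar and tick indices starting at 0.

bar 0: v0=E3 v1=E4 downbeat P8
bar 1: v0=D3 v1=F3 downbeat m3
bar 2: v0=C3 v1=C4 downbeat P8
bar 3: v0=D3 v1=E3 downbeat M2
bar 4: v0=C3 v1=G3 downbeat P5
bar 5: v0=A2 v1=F3 downbeat m6
bar 6: v0=D3 v1=B3 downbeat M6
bar 7: v0=E3 v1=E4 downbeat P8
  -> R7 @ bar 1 tick 0 v(1,): E4->F3 leap 11st
  -> R4 @ bar 3 tick 0 v(0, 1): D3/E3 M2 untreated
  -> R7 @ bar 3 tick 2 v(1,): E3->D4 leap 10st
  -> R2 @ bar 4 tick 0 v(0, 1): D3/D4 P8 -> C3/G3 P5 similar
  -> R7 @ bar 6 tick 0 v(1,): C3->B3 leap 11st
  -> R2 @ bar 7 tick 0 v(0, 1): D3/B3 M6 -> E3/E4 P8 similar

(1, 0, R7, (1,))
(3, 0, R4, (0, 1))
(3, 2, R7, (1,))
(4, 0, R2, (0, 1))
(6, 0, R7, (1,))
(7, 0, R2, (0, 1))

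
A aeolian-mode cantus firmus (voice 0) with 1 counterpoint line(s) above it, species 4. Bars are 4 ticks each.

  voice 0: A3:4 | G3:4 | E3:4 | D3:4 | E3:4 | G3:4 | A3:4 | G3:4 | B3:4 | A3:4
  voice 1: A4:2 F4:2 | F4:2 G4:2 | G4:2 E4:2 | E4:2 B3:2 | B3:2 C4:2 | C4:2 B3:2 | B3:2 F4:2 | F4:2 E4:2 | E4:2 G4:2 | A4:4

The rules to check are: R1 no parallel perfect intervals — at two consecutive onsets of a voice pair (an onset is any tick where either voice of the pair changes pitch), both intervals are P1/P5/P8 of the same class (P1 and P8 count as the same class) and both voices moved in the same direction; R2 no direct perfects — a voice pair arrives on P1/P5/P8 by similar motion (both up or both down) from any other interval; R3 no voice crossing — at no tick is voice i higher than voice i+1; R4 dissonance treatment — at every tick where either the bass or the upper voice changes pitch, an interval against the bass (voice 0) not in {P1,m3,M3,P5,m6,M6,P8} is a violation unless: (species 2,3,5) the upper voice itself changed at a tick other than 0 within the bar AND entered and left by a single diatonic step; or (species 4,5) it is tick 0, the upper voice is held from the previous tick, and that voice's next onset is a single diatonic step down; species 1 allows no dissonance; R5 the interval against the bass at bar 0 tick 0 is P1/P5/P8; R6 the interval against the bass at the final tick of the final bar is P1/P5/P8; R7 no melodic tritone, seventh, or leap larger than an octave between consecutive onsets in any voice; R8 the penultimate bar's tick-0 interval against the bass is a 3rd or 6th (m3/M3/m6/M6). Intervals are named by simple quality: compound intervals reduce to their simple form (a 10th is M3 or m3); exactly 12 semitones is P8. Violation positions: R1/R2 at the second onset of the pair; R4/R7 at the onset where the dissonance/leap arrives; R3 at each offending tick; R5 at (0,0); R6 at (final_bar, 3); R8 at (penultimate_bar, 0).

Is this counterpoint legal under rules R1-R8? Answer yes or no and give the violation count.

No (6 violations)

bar 0: v0=A3 v1=A4 (P8)
bar 1: v0=G3 v1=F4 (m7)
bar 2: v0=E3 v1=G4 (m3)
bar 3: v0=D3 v1=E4 (M2)
bar 4: v0=E3 v1=B3 (P5)
bar 5: v0=G3 v1=C4 (P4)
bar 6: v0=A3 v1=B3 (M2)
bar 7: v0=G3 v1=F4 (m7)
bar 8: v0=B3 v1=E4 (P4)
bar 9: v0=A3 v1=A4 (P8)
  R4 @ bar1.0: G3/F4 m7 untreated
  R4 @ bar3.0: D3/E4 M2 untreated
  R4 @ bar6.0: A3/B3 M2 untreated
  R7 @ bar6.2: B3->F4 leap 6st
  R4 @ bar8.0: B3/E4 P4 untreated
  R8 @ bar8.0: penult P4 not 3rd/6th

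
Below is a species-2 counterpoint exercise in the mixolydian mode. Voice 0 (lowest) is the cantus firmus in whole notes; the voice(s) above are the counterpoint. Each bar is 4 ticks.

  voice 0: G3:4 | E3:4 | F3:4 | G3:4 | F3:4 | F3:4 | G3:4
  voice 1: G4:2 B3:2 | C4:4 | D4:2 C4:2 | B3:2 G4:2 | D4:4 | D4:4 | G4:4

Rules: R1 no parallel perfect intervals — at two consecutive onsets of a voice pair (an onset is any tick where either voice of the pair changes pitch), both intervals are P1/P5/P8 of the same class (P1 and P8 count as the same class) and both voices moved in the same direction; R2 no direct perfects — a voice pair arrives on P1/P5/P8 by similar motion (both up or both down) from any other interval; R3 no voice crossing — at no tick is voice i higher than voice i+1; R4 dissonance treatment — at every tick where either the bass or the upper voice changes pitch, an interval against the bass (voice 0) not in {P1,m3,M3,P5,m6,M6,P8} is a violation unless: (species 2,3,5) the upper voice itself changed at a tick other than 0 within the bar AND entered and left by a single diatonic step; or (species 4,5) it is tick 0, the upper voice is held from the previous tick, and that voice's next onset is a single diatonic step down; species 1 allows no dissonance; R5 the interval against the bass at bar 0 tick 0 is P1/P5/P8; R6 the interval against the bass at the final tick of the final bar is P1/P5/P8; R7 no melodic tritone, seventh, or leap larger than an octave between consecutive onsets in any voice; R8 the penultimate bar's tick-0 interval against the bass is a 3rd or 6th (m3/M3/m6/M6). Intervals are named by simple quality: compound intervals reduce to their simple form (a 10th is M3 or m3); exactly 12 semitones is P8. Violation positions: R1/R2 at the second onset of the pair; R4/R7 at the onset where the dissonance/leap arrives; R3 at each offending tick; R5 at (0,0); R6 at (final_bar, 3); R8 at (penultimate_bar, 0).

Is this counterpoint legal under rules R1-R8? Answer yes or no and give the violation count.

No (1 violations)

bar 0: v0=G3 v1=G4 (P8)
bar 1: v0=E3 v1=C4 (m6)
bar 2: v0=F3 v1=D4 (M6)
bar 3: v0=G3 v1=B3 (M3)
bar 4: v0=F3 v1=D4 (M6)
bar 5: v0=F3 v1=D4 (M6)
bar 6: v0=G3 v1=G4 (P8)
  R2 @ bar6.0: F3/D4 M6 -> G3/G4 P8 similar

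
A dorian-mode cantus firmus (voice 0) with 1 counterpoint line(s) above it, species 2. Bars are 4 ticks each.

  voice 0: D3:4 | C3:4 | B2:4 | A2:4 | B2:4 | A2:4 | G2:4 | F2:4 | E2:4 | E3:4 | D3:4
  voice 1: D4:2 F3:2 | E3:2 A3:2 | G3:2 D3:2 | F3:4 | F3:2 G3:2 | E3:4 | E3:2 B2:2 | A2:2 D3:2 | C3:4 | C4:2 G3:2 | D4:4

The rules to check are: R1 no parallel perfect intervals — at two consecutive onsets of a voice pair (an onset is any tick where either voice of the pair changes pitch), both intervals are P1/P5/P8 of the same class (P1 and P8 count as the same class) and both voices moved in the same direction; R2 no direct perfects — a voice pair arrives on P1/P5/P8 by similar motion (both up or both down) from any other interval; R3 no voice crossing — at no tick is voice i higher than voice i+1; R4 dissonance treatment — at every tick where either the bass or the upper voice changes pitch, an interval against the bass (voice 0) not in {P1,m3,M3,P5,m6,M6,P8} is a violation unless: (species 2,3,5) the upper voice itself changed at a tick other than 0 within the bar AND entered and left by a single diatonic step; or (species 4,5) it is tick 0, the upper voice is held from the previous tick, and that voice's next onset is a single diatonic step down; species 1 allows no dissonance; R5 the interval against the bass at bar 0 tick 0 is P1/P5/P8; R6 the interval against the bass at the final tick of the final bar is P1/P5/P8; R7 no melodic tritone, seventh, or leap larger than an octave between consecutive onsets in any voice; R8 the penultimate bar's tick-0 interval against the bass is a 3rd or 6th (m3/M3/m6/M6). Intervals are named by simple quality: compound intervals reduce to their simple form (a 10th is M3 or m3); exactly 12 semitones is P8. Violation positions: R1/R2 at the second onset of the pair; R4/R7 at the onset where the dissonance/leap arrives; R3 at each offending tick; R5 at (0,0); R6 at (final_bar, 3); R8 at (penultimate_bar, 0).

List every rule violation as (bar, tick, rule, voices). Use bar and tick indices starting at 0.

bar 0: v0=D3 v1=D4 downbeat P8
bar 1: v0=C3 v1=E3 downbeat M3
bar 2: v0=B2 v1=G3 downbeat m6
bar 3: v0=A2 v1=F3 downbeat m6
bar 4: v0=B2 v1=F3 downbeat TT
bar 5: v0=A2 v1=E3 downbeat P5
bar 6: v0=G2 v1=E3 downbeat M6
bar 7: v0=F2 v1=A2 downbeat M3
bar 8: v0=E2 v1=C3 downbeat m6
bar 9: v0=E3 v1=C4 downbeat m6
bar 10: v0=D3 v1=D4 downbeat P8
  -> R4 @ bar 4 tick 0 v(0, 1): B2/F3 TT untreated
  -> R2 @ bar 5 tick 0 v(0, 1): B2/G3 m6 -> A2/E3 P5 similar

(4, 0, R4, (0, 1))
(5, 0, R2, (0, 1))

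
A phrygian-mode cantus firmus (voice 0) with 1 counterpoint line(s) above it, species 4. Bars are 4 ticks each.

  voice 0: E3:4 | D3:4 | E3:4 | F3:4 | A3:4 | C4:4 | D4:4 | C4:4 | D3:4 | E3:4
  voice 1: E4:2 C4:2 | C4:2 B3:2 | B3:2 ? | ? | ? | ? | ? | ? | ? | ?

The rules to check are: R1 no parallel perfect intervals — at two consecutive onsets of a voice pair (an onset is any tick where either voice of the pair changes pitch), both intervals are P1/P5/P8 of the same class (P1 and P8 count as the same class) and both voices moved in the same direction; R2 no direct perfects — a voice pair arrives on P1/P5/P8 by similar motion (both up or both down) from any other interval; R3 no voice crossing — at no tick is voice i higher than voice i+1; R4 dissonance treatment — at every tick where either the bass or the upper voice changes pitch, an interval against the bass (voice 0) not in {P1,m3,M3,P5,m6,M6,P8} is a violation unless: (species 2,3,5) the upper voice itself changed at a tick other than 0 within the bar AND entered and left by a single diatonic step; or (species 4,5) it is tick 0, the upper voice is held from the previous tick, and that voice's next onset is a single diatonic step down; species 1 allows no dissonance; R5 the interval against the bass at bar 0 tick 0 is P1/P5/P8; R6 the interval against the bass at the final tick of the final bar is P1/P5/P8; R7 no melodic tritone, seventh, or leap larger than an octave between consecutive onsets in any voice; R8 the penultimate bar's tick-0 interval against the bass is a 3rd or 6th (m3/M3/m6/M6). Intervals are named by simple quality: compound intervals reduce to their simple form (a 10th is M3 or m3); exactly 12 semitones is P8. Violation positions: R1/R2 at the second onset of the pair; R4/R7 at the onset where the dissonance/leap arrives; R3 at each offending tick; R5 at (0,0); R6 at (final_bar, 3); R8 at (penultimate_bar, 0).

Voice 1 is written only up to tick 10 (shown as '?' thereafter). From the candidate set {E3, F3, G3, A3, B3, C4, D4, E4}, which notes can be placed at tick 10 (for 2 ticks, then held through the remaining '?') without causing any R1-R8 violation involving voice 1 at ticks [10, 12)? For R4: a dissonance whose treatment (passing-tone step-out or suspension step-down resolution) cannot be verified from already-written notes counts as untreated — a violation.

E3: legal
F3: violates R4,R7
G3: legal
A3: violates R4
B3: legal
C4: legal
D4: violates R4
E4: legal

{B3, C4, E3, E4, G3}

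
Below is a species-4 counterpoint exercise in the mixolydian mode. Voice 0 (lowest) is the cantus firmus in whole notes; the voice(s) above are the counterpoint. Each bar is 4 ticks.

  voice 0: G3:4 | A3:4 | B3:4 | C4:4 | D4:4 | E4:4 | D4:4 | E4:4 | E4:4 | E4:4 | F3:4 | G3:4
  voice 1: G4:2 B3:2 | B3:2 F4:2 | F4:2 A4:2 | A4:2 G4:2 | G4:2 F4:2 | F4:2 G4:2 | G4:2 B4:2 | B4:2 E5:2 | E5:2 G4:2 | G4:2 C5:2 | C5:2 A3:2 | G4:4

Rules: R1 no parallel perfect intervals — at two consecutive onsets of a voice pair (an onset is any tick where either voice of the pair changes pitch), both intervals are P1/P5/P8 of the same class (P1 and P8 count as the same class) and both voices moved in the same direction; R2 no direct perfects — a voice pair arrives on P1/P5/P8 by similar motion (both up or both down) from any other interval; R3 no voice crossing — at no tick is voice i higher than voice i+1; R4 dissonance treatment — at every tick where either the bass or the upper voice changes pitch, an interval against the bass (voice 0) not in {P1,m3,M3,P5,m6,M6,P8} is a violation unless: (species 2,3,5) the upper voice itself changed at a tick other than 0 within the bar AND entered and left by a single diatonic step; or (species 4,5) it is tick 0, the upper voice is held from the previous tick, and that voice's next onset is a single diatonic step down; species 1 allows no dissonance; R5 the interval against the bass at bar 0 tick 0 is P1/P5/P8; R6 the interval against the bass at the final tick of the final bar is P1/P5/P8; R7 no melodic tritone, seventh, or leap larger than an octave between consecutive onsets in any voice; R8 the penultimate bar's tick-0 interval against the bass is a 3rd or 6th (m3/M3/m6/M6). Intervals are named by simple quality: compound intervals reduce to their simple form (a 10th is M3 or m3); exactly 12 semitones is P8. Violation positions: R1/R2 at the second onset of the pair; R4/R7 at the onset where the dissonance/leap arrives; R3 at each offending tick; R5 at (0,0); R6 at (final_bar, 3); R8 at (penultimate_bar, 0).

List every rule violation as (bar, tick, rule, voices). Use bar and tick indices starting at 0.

bar 0: v0=G3 v1=G4 downbeat P8
bar 1: v0=A3 v1=B3 downbeat M2
bar 2: v0=B3 v1=F4 downbeat TT
bar 3: v0=C4 v1=A4 downbeat M6
bar 4: v0=D4 v1=G4 downbeat P4
bar 5: v0=E4 v1=F4 downbeat m2
bar 6: v0=D4 v1=G4 downbeat P4
bar 7: v0=E4 v1=B4 downbeat P5
bar 8: v0=E4 v1=E5 downbeat P8
bar 9: v0=E4 v1=G4 downbeat m3
bar 10: v0=F3 v1=C5 downbeat P5
bar 11: v0=G3 v1=G4 downbeat P8
  -> R4 @ bar 1 tick 0 v(0, 1): A3/B3 M2 untreated
  -> R7 @ bar 1 tick 2 v(1,): B3->F4 leap 6st
  -> R4 @ bar 2 tick 0 v(0, 1): B3/F4 TT untreated
  -> R4 @ bar 2 tick 2 v(0, 1): B3/A4 m7 untreated
  -> R4 @ bar 5 tick 0 v(0, 1): E4/F4 m2 untreated
  -> R4 @ bar 6 tick 0 v(0, 1): D4/G4 P4 untreated
  -> R7 @ bar 10 tick 0 v(0,): E4->F3 leap 11st
  -> R8 @ bar 10 tick 0 v(0, 1): penult P5 not 3rd/6th
  -> R7 @ bar 10 tick 2 v(1,): C5->A3 leap 15st
  -> R2 @ bar 11 tick 0 v(0, 1): F3/A3 M3 -> G3/G4 P8 similar
  -> R7 @ bar 11 tick 0 v(1,): A3->G4 leap 10st

(1, 0, R4, (0, 1))
(1, 2, R7, (1,))
(2, 0, R4, (0, 1))
(2, 2, R4, (0, 1))
(5, 0, R4, (0, 1))
(6, 0, R4, (0, 1))
(10, 0, R7, (0,))
(10, 0, R8, (0, 1))
(10, 2, R7, (1,))
(11, 0, R2, (0, 1))
(11, 0, R7, (1,))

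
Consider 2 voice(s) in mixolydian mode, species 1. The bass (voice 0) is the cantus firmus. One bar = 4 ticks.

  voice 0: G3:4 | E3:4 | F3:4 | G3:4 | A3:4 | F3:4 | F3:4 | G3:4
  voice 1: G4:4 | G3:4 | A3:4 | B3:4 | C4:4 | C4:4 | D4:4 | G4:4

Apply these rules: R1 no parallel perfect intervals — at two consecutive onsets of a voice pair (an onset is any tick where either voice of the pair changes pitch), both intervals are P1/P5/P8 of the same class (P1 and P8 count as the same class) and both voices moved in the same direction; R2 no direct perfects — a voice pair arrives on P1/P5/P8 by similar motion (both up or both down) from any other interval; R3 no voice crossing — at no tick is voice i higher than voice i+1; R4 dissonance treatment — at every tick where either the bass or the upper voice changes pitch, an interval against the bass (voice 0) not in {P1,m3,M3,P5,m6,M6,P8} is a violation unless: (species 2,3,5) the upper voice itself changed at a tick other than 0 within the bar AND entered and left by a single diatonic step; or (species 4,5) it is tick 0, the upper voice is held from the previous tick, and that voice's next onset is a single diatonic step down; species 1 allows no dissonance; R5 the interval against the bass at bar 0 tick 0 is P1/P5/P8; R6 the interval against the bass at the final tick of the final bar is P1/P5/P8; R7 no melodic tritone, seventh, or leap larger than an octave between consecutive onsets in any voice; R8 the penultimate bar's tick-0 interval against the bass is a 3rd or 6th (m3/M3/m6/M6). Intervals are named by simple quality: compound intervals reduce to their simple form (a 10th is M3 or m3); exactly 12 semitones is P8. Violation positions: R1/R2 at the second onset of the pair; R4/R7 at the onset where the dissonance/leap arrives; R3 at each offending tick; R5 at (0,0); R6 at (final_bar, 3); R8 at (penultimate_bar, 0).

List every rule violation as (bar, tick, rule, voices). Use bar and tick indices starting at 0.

bar 0: v0=G3 v1=G4 downbeat P8
bar 1: v0=E3 v1=G3 downbeat m3
bar 2: v0=F3 v1=A3 downbeat M3
bar 3: v0=G3 v1=B3 downbeat M3
bar 4: v0=A3 v1=C4 downbeat m3
bar 5: v0=F3 v1=C4 downbeat P5
bar 6: v0=F3 v1=D4 downbeat M6
bar 7: v0=G3 v1=G4 downbeat P8
  -> R2 @ bar 7 tick 0 v(0, 1): F3/D4 M6 -> G3/G4 P8 similar

(7, 0, R2, (0, 1))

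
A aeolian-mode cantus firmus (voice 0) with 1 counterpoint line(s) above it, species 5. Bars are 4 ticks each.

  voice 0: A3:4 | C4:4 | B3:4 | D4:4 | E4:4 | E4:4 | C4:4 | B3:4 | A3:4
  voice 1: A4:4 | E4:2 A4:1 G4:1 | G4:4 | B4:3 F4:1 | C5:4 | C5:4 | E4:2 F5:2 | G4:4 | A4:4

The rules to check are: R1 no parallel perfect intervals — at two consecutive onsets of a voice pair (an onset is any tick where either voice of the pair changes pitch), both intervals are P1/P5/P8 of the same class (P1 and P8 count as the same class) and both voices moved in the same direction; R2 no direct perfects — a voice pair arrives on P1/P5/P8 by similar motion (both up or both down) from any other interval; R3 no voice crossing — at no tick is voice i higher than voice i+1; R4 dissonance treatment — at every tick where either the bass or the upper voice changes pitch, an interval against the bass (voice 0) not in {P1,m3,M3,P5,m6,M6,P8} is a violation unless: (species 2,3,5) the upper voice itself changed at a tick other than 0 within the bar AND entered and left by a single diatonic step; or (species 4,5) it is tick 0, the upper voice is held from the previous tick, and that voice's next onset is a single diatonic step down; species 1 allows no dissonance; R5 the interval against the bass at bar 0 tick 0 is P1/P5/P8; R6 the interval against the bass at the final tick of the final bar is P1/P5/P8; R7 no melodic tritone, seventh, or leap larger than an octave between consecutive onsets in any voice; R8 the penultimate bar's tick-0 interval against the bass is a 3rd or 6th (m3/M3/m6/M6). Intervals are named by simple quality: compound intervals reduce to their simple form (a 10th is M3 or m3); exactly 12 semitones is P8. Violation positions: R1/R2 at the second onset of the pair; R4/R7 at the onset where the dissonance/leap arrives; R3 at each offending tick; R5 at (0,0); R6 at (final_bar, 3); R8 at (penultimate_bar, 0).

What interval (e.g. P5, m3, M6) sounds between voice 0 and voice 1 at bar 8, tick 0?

voice 0=A3 voice 1=A4 -> P8

P8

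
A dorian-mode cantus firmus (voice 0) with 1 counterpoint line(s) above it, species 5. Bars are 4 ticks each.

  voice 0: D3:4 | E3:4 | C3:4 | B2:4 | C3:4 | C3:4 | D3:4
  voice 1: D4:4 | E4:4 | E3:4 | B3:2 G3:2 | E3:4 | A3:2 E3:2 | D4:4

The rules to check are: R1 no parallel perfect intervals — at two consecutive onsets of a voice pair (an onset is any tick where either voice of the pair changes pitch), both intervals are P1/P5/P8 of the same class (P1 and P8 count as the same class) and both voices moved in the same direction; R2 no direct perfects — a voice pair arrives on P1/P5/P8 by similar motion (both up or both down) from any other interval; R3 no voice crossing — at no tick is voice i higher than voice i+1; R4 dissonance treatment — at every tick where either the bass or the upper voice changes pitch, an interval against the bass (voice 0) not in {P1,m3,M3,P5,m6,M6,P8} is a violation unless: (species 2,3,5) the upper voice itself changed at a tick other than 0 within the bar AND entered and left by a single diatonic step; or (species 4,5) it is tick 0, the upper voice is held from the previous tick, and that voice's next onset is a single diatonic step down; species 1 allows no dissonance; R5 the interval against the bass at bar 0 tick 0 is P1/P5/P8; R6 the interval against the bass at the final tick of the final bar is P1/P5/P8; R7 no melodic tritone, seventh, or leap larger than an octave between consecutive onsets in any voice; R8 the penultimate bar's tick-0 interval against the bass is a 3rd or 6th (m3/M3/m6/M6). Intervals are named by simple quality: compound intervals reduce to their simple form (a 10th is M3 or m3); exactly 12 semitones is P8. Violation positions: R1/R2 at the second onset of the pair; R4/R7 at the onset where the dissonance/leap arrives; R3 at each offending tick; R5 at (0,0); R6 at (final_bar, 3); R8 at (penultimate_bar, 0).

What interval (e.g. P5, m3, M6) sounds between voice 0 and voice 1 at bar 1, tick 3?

voice 0=E3 voice 1=E4 -> P8

P8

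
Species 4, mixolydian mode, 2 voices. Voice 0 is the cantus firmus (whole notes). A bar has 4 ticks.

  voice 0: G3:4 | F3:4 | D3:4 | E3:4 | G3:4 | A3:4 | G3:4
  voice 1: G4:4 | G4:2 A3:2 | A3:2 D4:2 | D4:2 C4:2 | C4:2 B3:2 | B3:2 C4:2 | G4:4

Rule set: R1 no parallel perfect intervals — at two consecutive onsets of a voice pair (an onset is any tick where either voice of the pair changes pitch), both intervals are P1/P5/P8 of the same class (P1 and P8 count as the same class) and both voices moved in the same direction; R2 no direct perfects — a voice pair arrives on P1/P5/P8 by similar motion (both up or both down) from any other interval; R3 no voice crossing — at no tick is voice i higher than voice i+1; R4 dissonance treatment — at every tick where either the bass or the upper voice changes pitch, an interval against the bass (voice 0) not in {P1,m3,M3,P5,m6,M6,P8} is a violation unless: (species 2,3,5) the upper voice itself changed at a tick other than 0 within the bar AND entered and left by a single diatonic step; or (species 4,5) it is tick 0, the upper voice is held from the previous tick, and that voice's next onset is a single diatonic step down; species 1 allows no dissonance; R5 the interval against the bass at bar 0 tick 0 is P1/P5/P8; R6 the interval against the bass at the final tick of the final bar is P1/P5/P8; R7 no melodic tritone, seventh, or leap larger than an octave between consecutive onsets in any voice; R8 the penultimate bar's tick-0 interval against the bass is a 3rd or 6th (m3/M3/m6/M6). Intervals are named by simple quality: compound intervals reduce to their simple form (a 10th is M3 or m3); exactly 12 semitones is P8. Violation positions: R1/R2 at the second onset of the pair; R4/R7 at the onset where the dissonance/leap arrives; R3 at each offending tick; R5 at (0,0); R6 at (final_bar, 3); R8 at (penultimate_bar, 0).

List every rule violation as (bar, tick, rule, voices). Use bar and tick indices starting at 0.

(1, 0, R4, (0, 1))
(1, 2, R7, (1,))
(5, 0, R4, (0, 1))
(5, 0, R8, (0, 1))

bar 0: v0=G3 v1=G4 downbeat P8
bar 1: v0=F3 v1=G4 downbeat M2
bar 2: v0=D3 v1=A3 downbeat P5
bar 3: v0=E3 v1=D4 downbeat m7
bar 4: v0=G3 v1=C4 downbeat P4
bar 5: v0=A3 v1=B3 downbeat M2
bar 6: v0=G3 v1=G4 downbeat P8
  -> R4 @ bar 1 tick 0 v(0, 1): F3/G4 M2 untreated
  -> R7 @ bar 1 tick 2 v(1,): G4->A3 leap 10st
  -> R4 @ bar 5 tick 0 v(0, 1): A3/B3 M2 untreated
  -> R8 @ bar 5 tick 0 v(0, 1): penult M2 not 3rd/6th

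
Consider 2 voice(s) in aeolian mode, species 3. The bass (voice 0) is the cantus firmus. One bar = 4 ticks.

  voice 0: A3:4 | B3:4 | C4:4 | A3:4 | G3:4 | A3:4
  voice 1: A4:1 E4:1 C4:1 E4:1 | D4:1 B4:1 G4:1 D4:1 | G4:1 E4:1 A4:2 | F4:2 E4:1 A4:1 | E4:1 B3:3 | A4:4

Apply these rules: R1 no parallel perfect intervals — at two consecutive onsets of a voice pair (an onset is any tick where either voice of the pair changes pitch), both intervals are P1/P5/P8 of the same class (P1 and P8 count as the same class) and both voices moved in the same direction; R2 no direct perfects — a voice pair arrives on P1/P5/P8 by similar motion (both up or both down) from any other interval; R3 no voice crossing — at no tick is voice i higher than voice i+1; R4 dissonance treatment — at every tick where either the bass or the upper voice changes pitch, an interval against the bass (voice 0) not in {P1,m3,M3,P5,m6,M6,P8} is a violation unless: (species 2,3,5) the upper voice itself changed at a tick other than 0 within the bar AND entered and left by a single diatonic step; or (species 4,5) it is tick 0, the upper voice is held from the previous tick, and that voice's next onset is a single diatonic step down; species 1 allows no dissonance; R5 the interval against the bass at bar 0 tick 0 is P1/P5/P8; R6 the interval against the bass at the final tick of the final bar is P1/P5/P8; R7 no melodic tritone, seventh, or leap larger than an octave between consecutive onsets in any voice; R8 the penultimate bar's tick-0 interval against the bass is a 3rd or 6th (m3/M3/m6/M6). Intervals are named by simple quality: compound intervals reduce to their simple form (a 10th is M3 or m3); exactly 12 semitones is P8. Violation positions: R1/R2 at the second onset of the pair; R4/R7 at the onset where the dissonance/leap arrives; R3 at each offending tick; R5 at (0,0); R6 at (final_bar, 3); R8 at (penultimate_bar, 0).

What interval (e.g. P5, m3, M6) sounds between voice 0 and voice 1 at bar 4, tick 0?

M6

voice 0=G3 voice 1=E4 -> M6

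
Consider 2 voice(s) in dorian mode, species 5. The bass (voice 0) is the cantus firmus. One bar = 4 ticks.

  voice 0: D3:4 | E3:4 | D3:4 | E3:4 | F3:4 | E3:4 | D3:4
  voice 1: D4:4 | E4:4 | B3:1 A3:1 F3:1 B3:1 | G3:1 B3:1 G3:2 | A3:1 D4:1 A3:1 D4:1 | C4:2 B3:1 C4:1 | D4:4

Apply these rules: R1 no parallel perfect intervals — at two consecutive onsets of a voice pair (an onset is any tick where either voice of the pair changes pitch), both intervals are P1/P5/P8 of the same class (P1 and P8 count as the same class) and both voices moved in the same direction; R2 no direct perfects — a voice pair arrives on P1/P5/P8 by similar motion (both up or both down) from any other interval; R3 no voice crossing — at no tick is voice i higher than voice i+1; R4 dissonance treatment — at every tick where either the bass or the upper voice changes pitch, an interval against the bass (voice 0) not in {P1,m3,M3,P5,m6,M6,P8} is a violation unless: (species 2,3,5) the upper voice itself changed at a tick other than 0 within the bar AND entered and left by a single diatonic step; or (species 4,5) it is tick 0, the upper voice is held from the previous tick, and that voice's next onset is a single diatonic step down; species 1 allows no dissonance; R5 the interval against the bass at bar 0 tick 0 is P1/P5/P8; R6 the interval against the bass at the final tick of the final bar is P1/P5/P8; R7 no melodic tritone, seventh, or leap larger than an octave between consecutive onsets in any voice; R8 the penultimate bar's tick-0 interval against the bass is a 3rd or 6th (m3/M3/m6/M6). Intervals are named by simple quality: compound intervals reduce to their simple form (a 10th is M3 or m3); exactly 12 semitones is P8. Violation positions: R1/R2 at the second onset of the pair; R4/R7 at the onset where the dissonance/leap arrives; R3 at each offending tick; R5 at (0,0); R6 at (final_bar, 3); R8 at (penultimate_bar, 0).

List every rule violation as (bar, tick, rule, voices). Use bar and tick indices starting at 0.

bar 0: v0=D3 v1=D4 downbeat P8
bar 1: v0=E3 v1=E4 downbeat P8
bar 2: v0=D3 v1=B3 downbeat M6
bar 3: v0=E3 v1=G3 downbeat m3
bar 4: v0=F3 v1=A3 downbeat M3
bar 5: v0=E3 v1=C4 downbeat m6
bar 6: v0=D3 v1=D4 downbeat P8
  -> R1 @ bar 1 tick 0 v(0, 1): D3/D4 P8 -> E3/E4 P8 similar
  -> R7 @ bar 2 tick 3 v(1,): F3->B3 leap 6st

(1, 0, R1, (0, 1))
(2, 3, R7, (1,))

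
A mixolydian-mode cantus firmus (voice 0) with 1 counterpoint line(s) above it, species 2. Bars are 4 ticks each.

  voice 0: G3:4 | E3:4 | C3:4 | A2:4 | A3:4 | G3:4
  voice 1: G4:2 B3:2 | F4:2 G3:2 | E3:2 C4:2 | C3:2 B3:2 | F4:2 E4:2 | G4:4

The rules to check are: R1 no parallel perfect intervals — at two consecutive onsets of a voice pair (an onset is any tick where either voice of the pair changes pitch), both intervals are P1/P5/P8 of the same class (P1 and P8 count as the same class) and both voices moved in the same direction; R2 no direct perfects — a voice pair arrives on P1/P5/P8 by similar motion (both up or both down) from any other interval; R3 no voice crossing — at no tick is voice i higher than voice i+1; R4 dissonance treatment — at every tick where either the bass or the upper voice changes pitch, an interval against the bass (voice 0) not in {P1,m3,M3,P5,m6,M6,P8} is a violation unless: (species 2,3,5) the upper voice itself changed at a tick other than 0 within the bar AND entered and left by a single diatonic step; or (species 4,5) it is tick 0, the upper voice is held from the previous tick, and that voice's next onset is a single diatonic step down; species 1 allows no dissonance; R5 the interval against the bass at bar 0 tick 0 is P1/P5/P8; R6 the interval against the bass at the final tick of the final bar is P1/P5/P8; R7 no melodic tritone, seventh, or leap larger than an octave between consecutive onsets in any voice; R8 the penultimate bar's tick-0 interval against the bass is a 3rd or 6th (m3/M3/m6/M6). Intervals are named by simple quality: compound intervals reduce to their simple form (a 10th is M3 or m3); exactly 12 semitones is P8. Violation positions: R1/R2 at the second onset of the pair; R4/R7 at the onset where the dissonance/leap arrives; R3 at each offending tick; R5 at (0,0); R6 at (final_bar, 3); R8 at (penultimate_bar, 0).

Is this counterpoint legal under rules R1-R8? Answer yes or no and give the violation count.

bar 0: v0=G3 v1=G4 (P8)
bar 1: v0=E3 v1=F4 (m2)
bar 2: v0=C3 v1=E3 (M3)
bar 3: v0=A2 v1=C3 (m3)
bar 4: v0=A3 v1=F4 (m6)
bar 5: v0=G3 v1=G4 (P8)
  R4 @ bar1.0: E3/F4 m2 untreated
  R7 @ bar1.0: B3->F4 leap 6st
  R7 @ bar1.2: F4->G3 leap 10st
  R4 @ bar3.2: A2/B3 M2 untreated
  R7 @ bar3.2: C3->B3 leap 11st
  R7 @ bar4.0: B3->F4 leap 6st

No (6 violations)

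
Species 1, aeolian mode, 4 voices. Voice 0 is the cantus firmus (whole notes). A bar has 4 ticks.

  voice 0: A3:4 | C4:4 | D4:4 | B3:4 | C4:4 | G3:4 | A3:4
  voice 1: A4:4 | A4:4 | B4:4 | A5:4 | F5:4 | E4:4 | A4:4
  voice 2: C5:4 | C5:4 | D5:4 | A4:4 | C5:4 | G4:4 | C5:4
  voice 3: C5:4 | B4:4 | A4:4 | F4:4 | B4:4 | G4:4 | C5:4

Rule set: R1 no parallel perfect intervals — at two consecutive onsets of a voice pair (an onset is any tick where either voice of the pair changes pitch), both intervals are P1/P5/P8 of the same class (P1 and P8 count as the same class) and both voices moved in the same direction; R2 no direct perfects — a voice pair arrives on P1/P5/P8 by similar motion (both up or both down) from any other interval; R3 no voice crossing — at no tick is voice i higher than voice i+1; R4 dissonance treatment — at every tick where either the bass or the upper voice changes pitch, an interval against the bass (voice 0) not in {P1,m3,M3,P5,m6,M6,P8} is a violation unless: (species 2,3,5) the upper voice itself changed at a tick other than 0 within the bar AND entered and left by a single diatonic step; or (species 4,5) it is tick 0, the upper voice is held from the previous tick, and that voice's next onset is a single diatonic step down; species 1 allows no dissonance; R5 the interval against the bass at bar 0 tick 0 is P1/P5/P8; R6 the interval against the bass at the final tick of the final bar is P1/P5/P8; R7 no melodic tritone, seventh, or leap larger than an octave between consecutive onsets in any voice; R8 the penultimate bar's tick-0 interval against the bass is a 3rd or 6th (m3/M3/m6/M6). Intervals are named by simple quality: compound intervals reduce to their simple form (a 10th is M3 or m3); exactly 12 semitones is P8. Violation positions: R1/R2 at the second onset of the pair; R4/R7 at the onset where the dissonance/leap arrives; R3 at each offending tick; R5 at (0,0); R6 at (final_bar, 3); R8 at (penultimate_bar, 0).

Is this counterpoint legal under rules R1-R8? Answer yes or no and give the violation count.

No (46 violations)

bar 0: v0=A3 v1=A4 v2=C5 v3=C5 (m3)
bar 1: v0=C4 v1=A4 v2=C5 v3=B4 (M7)
bar 2: v0=D4 v1=B4 v2=D5 v3=A4 (P5)
bar 3: v0=B3 v1=A5 v2=A4 v3=F4 (TT)
bar 4: v0=C4 v1=F5 v2=C5 v3=B4 (M7)
bar 5: v0=G3 v1=E4 v2=G4 v3=G4 (P8)
bar 6: v0=A3 v1=A4 v2=C5 v3=C5 (m3)
  R5 @ bar0.0: opens on m3
  R5 @ bar0.0: opens on m3
  R3 @ bar1.0: C5 above B4
  R4 @ bar1.0: C4/B4 M7 untreated
  R3 @ bar1.1: C5 above B4
  R3 @ bar1.2: C5 above B4
  R3 @ bar1.3: C5 above B4
  R1 @ bar2.0: C4/C5 P8 -> D4/D5 P8 similar
  R3 @ bar2.0: D5 above A4
  R3 @ bar2.1: D5 above A4
  R3 @ bar2.2: D5 above A4
  R3 @ bar2.3: D5 above A4
  R3 @ bar3.0: A5 above A4
  R3 @ bar3.0: A4 above F4
  R4 @ bar3.0: B3/A5 m7 untreated
  R4 @ bar3.0: B3/A4 m7 untreated
  R4 @ bar3.0: B3/F4 TT untreated
  R7 @ bar3.0: B4->A5 leap 10st
  R3 @ bar3.1: A5 above A4
  R3 @ bar3.1: A4 above F4
  R3 @ bar3.2: A5 above A4
  R3 @ bar3.2: A4 above F4
  R3 @ bar3.3: A5 above A4
  R3 @ bar3.3: A4 above F4
  R2 @ bar4.0: B3/A4 m7 -> C4/C5 P8 similar
  R3 @ bar4.0: F5 above C5
  R3 @ bar4.0: C5 above B4
  R4 @ bar4.0: C4/F5 P4 untreated
  R4 @ bar4.0: C4/B4 M7 untreated
  R7 @ bar4.0: F4->B4 leap 6st
  R3 @ bar4.1: F5 above C5
  R3 @ bar4.1: C5 above B4
  R3 @ bar4.2: F5 above C5
  R3 @ bar4.2: C5 above B4
  R3 @ bar4.3: F5 above C5
  R3 @ bar4.3: C5 above B4
  R1 @ bar5.0: C4/C5 P8 -> G3/G4 P8 similar
  R2 @ bar5.0: C4/B4 M7 -> G3/G4 P8 similar
  R2 @ bar5.0: C5/B4 m2 -> G4/G4 P1 similar
  R7 @ bar5.0: F5->E4 leap 13st
  R8 @ bar5.0: penult P8 not 3rd/6th
  R8 @ bar5.0: penult P8 not 3rd/6th
  R1 @ bar6.0: G4/G4 P1 -> C5/C5 P1 similar
  R2 @ bar6.0: G3/E4 M6 -> A3/A4 P8 similar
  R6 @ bar6.3: closes on m3
  R6 @ bar6.3: closes on m3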